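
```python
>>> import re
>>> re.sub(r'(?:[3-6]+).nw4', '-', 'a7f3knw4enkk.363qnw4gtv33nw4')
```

'a7f-enkk.-gtv-'

Every occurrence is swapped for '-'.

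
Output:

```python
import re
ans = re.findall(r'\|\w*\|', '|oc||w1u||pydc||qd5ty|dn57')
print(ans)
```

['|oc|', '|w1u|', '|pydc|', '|qd5ty|']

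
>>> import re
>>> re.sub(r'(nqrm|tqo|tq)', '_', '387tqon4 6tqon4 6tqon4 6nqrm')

'387_n4 6_n4 6_n4 6_'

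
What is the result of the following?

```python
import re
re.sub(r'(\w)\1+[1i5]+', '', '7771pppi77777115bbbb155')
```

`\1` is not a pattern — it's the concrete string captured by group 1, re-applied verbatim.
Matches: at [0:4] → '7771'; at [4:8] → 'pppi'; at [8:16] → '77777115'; at [16:23] → 'bbbb155'.
`sub` substitutes '' at each match site.

''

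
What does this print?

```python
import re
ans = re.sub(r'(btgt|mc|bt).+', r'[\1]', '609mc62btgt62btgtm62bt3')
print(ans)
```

609[mc]

Matches: at [3:23] → 'mc62btgt62btgtm62bt3'.
The replacement refers to a captured group, so each match is rewritten using its own captured text.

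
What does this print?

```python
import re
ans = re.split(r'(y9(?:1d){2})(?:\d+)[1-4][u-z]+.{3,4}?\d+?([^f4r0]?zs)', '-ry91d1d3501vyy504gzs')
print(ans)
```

Pattern: the literal 'y9', then the literal '1d' repeated 2 times (captured); then one or more of a digit (non-capturing group); then a character in [1-4], then one or more of a character in [u-z], then 3 to 4 of any character (lazy); then one or more of a digit (lazy); then optionally any character except [f4r0], then the literal 'zs' (captured).
Matches to split on: at [2:21] → 'y91d1d3501vyy504gzs'.
The group in the pattern means `split` returns the separators' captures alongside the pieces.

['-r', 'y91d1d', 'gzs', '']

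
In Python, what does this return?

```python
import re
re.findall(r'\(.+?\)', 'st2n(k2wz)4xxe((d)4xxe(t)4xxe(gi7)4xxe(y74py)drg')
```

Matches: at [4:10] → '(k2wz)'; at [14:18] → '((d)'; at [22:25] → '(t)'; at [29:34] → '(gi7)'; at [38:45] → '(y74py)'.
Since nothing is captured, `findall` lists the 5 matched substrings directly.

['(k2wz)', '((d)', '(t)', '(gi7)', '(y74py)']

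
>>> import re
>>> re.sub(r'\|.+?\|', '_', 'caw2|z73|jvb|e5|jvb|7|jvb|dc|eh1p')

'caw2_jvb_jvb_jvb_eh1p'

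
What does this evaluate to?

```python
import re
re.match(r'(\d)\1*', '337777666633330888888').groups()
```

('3',)

The match spans [0:2] → '33'.
Captured: group 1 = '3'.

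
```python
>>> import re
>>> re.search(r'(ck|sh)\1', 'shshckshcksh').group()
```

'shsh'

The backreference `\1` re-matches whatever the first group consumed, character for character.
The match spans [0:4] → 'shsh'.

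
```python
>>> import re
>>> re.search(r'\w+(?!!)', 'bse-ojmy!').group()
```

'bse'

`(?!…)`/`(?<!…)` only lets a position through if the neighbouring text does NOT match; no characters are consumed.
`re.search` scans for the first position where the pattern succeeds.
The match spans [0:3] → 'bse'.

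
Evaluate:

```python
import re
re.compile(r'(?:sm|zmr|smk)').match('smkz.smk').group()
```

With `match`, the pattern is implicitly anchored at the beginning.
The match spans [0:2] → 'sm'.

'sm'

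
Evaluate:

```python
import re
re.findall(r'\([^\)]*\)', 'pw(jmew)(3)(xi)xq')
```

['(jmew)', '(3)', '(xi)']

With no groups in the pattern, `findall` gives back each whole match — 3 here.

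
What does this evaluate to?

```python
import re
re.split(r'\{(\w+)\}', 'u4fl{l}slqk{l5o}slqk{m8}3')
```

['u4fl', 'l', 'slqk', 'l5o', 'slqk', 'm8', '3']

Matches to split on: at [4:7] → '{l}'; at [11:16] → '{l5o}'; at [20:24] → '{m8}'.
Because the pattern has a capturing group, `split` also inserts each captured text between the pieces.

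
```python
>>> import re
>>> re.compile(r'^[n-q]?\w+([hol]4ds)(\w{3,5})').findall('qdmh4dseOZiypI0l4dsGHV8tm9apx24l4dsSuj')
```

This matches anchored at the start of the string; then optionally a character in [n-q]; then one or more of a word character; then one of [hol], then the literal '4ds' (captured); then 3 to 5 of a word character (captured).
Walking the string: at [0:38] match 'qdmh4dseOZiypI0l4dsGHV8tm9apx24l4dsSuj', groups = ('l4ds', 'Suj').
With 2 capturing groups, `findall` returns a 2-tuple per match.

[('l4ds', 'Suj')]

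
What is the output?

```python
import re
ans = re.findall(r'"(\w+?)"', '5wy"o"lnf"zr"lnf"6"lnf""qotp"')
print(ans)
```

['o', 'zr', '6', 'qotp']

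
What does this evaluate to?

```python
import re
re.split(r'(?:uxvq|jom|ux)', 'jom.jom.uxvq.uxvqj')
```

['', '.', '.', '.', 'j']

The regex engine tests alternatives in the order written; an earlier branch that matches wins even if a later one would match more.
Matches to split on: at [0:3] → 'jom'; at [4:7] → 'jom'; at [8:12] → 'uxvq'; at [13:17] → 'uxvq'.
The string is cut at each match, leaving 5 pieces.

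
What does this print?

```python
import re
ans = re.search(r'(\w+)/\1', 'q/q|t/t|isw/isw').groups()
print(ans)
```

The backreference `\1` re-matches whatever the first group consumed, character for character.
`re.search` scans for the first position where the pattern succeeds.
The match spans [0:3] → 'q/q'.
Captured: group 1 = 'q'.

('q',)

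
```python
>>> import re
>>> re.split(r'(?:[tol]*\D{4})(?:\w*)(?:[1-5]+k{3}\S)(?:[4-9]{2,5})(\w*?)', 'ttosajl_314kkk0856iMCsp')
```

['', '', 'iMCsp']

Pattern: zero or more of one of [tol], then exactly 4 of a non-digit (non-capturing group); then zero or more of a word character (non-capturing group); then one or more of a character in [1-5], then exactly 3 of a literal 'k', then a non-whitespace character (non-capturing group); then 2 to 5 of a character in [4-9] (non-capturing group); then zero or more of a word character (lazy) (captured).
Matches to split on: at [0:18] → 'ttosajl_314kkk0856'.
Because the pattern has a capturing group, `split` also inserts each captured text between the pieces.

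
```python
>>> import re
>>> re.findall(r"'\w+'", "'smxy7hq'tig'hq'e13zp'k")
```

`findall` yields the raw match text (2 of them) because the pattern has no groups.

["'smxy7hq'", "'hq'"]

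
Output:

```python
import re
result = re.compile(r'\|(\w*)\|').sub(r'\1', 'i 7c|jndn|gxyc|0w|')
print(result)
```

i 7cjndngxyc0w

Each match is replaced using the text its own group 1 captured.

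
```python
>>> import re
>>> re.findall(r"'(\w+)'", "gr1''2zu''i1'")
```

Walking the string: at [4:9] match "'2zu'", group 1 = '2zu'; at [9:13] match "'i1'", group 1 = 'i1'.
`findall` collects group 1 from each match (2 total).

['2zu', 'i1']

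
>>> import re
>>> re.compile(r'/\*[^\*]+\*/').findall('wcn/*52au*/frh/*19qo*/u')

`findall` yields the raw match text (2 of them) because the pattern has no groups.

['/*52au*/', '/*19qo*/']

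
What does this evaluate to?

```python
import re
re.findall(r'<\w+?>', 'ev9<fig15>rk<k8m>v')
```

Matches: at [3:10] → '<fig15>'; at [12:17] → '<k8m>'.
`findall` yields the raw match text (2 of them) because the pattern has no groups.

['<fig15>', '<k8m>']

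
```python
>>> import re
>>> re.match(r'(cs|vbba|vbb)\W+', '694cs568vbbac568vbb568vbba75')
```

None

With `match`, the pattern is implicitly anchored at the beginning.
Here the string doesn't start with a match, so the call returns None.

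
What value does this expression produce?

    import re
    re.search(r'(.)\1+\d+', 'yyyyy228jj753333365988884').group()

'yyyyy228'

`\1` has to match the exact text group 1 already captured.
`search` walks the string left to right and returns the first match it finds.
The match spans [0:8] → 'yyyyy228'.
Captured: group 1 = 'y'.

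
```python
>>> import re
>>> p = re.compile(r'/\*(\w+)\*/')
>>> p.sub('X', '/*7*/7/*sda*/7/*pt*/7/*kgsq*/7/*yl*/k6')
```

Matches: at [0:5] → '/*7*/'; at [6:13] → '/*sda*/'; at [14:20] → '/*pt*/'; at [21:29] → '/*kgsq*/'; at [30:36] → '/*yl*/'.
Each match is replaced by 'X'.

'X7X7X7X7Xk6'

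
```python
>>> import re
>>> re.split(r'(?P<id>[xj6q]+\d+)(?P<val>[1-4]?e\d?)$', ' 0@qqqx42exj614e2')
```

The pattern matches one or more of one of [xj6q], then one or more of a digit (captured as 'id'); then optionally a character in [1-4], then the literal 'e', then optionally a digit (captured as 'val'); then anchored at the end.
Because the pattern has a capturing group, `split` also inserts each captured text between the pieces.

[' 0@qqqx42e', 'xj614', 'e2', '']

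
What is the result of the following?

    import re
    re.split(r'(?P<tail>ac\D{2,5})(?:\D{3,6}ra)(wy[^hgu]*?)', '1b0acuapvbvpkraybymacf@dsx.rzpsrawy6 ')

This matches the literal 'ac', then 2 to 5 of a non-digit (captured as 'tail'); then 3 to 6 of a non-digit, then the literal 'ra' (non-capturing group); then the literal 'wy', then zero or more of any character except [hgu] (lazy) (captured).
A `+?`/`*?`/`{m,n}?` starts at its minimum and grows only as far as needed for what follows to match.
Matches to split on: at [19:35] → 'acf@dsx.rzpsrawy'.
The group in the pattern means `split` returns the separators' captures alongside the pieces.

['1b0acuapvbvpkraybym', 'acf@dsx', 'wy', '6 ']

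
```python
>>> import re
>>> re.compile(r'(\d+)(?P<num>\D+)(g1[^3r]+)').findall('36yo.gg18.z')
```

[('36', 'yo.g', 'g18.z')]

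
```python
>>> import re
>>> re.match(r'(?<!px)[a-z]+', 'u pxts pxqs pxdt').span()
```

(0, 1)

`(?!…)`/`(?<!…)` only lets a position through if the neighbouring text does NOT match; no characters are consumed.
With `match`, the pattern is implicitly anchored at the beginning.
The match spans [0:1] → 'u'.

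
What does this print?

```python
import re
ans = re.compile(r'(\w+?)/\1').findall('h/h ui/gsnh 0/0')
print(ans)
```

['h', '0']

The backreference `\1` re-matches whatever the first group consumed, character for character.
Because there's exactly one group, `findall` drops the full match and keeps group 1 from each hit.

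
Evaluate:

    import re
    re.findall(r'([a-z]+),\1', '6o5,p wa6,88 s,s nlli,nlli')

['s', 'nlli']

`\1` has to match the exact text group 1 already captured.
With a single group, `findall` returns only what that group captured — 2 items.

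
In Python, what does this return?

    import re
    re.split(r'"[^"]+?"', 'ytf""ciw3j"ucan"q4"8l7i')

Matches to split on: at [4:11] → '"ciw3j"'; at [15:19] → '"q4"'.
`split` removes every match and returns the 3 fragments in between.

['ytf"', 'ucan', '8l7i']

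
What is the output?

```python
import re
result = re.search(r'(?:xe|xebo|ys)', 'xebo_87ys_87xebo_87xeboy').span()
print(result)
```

Branches in `(...|...)` are attempted left-to-right; the first branch that allows the whole pattern to succeed is taken.
The match spans [0:2] → 'xe'.

(0, 2)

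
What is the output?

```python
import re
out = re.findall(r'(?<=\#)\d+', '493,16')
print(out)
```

[]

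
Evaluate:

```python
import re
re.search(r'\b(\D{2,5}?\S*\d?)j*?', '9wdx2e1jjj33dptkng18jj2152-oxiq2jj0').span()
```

(26, 35)

The match spans [26:35] → '-oxiq2jj0'.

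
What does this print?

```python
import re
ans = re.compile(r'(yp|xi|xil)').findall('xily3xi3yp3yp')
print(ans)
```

Alternation tries branches left to right and keeps the first one that lets the overall match succeed at that position.
Because there's exactly one group, `findall` drops the full match and keeps group 1 from each hit.

['xi', 'xi', 'yp', 'yp']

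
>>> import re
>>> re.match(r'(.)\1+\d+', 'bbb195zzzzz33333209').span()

`\1` has to match the exact text group 1 already captured.
`re.match` only tries the pattern at the start of the string.
The match spans [0:6] → 'bbb195'.
Captured: group 1 = 'b'.

(0, 6)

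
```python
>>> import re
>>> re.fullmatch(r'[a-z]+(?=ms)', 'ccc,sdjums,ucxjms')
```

For `fullmatch`, every character of the input must be accounted for by the pattern.
Here the pattern can't cover the whole string, so the call returns None.

None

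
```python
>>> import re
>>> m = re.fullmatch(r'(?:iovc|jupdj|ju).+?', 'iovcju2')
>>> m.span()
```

For `fullmatch`, every character of the input must be accounted for by the pattern.
The match spans [0:7] → 'iovcju2'.

(0, 7)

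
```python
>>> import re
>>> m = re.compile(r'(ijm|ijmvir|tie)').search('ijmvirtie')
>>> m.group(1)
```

The match spans [0:3] → 'ijm'.
Captured: group 1 = 'ijm'.

'ijm'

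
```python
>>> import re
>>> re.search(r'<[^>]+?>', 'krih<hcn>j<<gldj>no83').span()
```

`re.search` tries every starting position until one works.
The match spans [4:9] → '<hcn>'.

(4, 9)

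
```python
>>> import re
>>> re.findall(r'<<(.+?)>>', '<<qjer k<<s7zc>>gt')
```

['qjer k<<s7zc']

Matches: at [0:16] match '<<qjer k<<s7zc>>', group 1 = 'qjer k<<s7zc'.
One capturing group, so `findall` returns just the captured substring from the one match — 1 in all.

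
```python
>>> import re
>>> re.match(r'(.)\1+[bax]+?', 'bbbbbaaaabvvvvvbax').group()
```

'bbbbba'

After group 1 captures some text, `\1` only succeeds where that same text appears again.
`re.match` only tries the pattern at the start of the string.
The match spans [0:6] → 'bbbbba'.
Captured: group 1 = 'b'.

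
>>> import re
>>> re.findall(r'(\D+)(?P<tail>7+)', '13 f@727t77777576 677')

[(' f@', '7'), ('t', '77777')]

The pattern matches one or more of a non-digit (captured); then one or more of a literal '7' (captured as 'tail').
Matches: at [2:6] match ' f@7', groups = (' f@', '7'); at [8:14] match 't77777', groups = ('t', '77777').
With 2 capturing groups, `findall` returns a 2-tuple per match.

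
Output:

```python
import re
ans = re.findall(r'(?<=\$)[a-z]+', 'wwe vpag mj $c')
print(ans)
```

['c']

Lookahead/lookbehind check context without consuming it, so the matched span excludes the asserted characters.
Walking the string: at [13:14] → 'c'.
No capturing groups, so `findall` returns the 1 full match string.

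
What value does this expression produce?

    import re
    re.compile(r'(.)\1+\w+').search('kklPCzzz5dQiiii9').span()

After group 1 captures some text, `\1` only succeeds where that same text appears again.
`re.search` scans for the first position where the pattern succeeds.
The match spans [0:16] → 'kklPCzzz5dQiiii9'.
Captured: group 1 = 'k'.

(0, 16)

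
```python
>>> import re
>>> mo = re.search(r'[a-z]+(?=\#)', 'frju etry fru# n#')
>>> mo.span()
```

(10, 13)

Because the assertion is zero-width, the text it checks is not consumed and won't appear in the result.
`search` walks the string left to right and returns the first match it finds.
The match spans [10:13] → 'fru'.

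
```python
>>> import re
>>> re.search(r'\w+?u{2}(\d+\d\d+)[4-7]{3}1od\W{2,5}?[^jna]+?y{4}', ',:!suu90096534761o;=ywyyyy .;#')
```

This matches one or more of a word character (lazy), then exactly 2 of the literal 'u'; then one or more of a digit, then a digit, then one or more of a digit (captured); then exactly 3 of a character in [4-7], then the literal '1od'; then 2 to 5 of a non-word character (lazy), then one or more of any character except [jna] (lazy), then exactly 4 of a literal 'y'.
`re.search` tries every starting position until one works.
Here no position works, so the call returns None.

None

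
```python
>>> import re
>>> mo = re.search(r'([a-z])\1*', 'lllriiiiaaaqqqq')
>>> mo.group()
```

'lll'

The backreference `\1` re-matches whatever the first group consumed, character for character.
The match spans [0:3] → 'lll'.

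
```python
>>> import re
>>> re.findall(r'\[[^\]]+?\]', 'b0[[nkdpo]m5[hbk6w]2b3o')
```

['[[nkdpo]', '[hbk6w]']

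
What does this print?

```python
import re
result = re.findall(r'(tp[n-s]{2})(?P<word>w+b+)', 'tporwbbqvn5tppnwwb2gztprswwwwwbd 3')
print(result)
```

2 groups means each result is a tuple of 2 captured strings — 3 here.

[('tpor', 'wbb'), ('tppn', 'wwb'), ('tprs', 'wwwwwb')]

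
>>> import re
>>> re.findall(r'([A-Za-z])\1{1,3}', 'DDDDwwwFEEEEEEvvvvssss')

['D', 'w', 'E', 'E', 'v', 's']

`\1` has to match the exact text group 1 already captured.
Matches: at [0:4] match 'DDDD', group 1 = 'D'; at [4:7] match 'www', group 1 = 'w'; at [8:12] match 'EEEE', group 1 = 'E'; at [12:14] match 'EE', group 1 = 'E'; at [14:18] match 'vvvv', group 1 = 'v'; ….
`findall` collects group 1 from each match (6 total).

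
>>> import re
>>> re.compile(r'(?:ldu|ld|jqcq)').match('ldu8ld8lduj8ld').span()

(0, 3)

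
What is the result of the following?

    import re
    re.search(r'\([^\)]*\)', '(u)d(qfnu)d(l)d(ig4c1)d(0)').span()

(0, 3)

Unlike `match`, `search` isn't anchored — it looks for the pattern anywhere in the string.
The match spans [0:3] → '(u)'.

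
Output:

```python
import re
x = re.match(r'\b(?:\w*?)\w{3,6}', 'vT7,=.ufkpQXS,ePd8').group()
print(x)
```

vT7

`re.match` only tries the pattern at the start of the string.
The match spans [0:3] → 'vT7'.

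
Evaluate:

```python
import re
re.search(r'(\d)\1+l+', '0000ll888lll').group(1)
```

The match spans [0:6] → '0000ll'.
Captured: group 1 = '0'.

'0'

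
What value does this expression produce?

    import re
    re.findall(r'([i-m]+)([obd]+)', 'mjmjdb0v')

[('mjmj', 'db')]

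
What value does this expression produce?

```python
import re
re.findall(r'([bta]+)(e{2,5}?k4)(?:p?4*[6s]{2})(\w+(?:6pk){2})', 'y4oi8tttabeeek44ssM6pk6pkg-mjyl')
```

With 3 capturing groups, `findall` returns a 3-tuple per match.

[('tttab', 'eeek4', 'M6pk6pk')]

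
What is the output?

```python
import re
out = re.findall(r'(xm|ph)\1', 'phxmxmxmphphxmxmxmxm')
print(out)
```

['xm', 'ph', 'xm', 'xm']

`\1` is not a pattern — it's the concrete string captured by group 1, re-applied verbatim.
Matches: at [2:6] match 'xmxm', group 1 = 'xm'; at [8:12] match 'phph', group 1 = 'ph'; at [12:16] match 'xmxm', group 1 = 'xm'; at [16:20] match 'xmxm', group 1 = 'xm'.
Because there's exactly one group, `findall` drops the full match and keeps group 1 from each hit.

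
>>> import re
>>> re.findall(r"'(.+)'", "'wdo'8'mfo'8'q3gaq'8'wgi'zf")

["wdo'8'mfo'8'q3gaq'8'wgi"]

Because there's exactly one group, `findall` drops the full match and keeps group 1 from the one hit.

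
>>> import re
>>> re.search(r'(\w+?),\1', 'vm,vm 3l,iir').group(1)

'vm'

A backreference is literal: `\1` must see the identical characters the first group matched.
Unlike `match`, `search` isn't anchored — it looks for the pattern anywhere in the string.
The match spans [0:5] → 'vm,vm'.
Captured: group 1 = 'vm'.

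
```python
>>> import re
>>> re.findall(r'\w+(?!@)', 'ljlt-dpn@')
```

A negative assertion filters positions out without eating any characters.
With no groups in the pattern, `findall` gives back each whole match — 2 here.

['ljlt', 'dp']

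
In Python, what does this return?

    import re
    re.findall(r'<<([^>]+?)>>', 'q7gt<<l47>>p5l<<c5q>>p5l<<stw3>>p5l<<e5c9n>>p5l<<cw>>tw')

Matches: at [4:11] match '<<l47>>', group 1 = 'l47'; at [14:21] match '<<c5q>>', group 1 = 'c5q'; at [24:32] match '<<stw3>>', group 1 = 'stw3'; at [35:44] match '<<e5c9n>>', group 1 = 'e5c9n'; at [47:53] match '<<cw>>', group 1 = 'cw'.
With a single group, `findall` returns only what that group captured — 5 items.

['l47', 'c5q', 'stw3', 'e5c9n', 'cw']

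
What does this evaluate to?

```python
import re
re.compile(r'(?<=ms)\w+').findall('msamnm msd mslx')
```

The positive lookaround only admits positions where the adjacent text matches; those characters stay outside the span.
Scanning left to right: at [2:6] → 'amnm'; at [9:10] → 'd'; at [13:15] → 'lx'.
With no groups in the pattern, `findall` gives back each whole match — 3 here.

['amnm', 'd', 'lx']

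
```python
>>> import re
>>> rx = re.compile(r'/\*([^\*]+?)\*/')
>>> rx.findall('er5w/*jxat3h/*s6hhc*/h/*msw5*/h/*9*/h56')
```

Walking the string: at [12:21] match '/*s6hhc*/', group 1 = 's6hhc'; at [22:30] match '/*msw5*/', group 1 = 'msw5'; at [31:36] match '/*9*/', group 1 = '9'.
`findall` collects group 1 from each match (3 total).

['s6hhc', 'msw5', '9']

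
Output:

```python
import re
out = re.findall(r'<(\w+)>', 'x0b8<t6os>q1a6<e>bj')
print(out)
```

With a single group, `findall` returns only what that group captured — 2 items.

['t6os', 'e']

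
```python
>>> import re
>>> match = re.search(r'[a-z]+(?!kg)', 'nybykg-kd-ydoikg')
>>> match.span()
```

Because the assertion is negative and zero-width, positions next to the forbidden text are skipped.
The match spans [0:6] → 'nybykg'.

(0, 6)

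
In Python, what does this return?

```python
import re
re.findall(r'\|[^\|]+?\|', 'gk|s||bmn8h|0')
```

['|s|', '|bmn8h|']

Matches: at [2:5] → '|s|'; at [5:12] → '|bmn8h|'.
Since nothing is captured, `findall` lists the 2 matched substrings directly.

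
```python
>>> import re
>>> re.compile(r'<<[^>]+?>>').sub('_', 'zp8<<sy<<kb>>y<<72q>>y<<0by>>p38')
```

Matches: at [3:13] → '<<sy<<kb>>'; at [14:21] → '<<72q>>'; at [22:29] → '<<0by>>'.
`sub` substitutes '_' at each match site.

'zp8_y_y_p38'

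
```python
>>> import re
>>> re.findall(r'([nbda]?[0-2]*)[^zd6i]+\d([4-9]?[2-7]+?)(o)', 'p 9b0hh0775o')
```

[('', '5', 'o')]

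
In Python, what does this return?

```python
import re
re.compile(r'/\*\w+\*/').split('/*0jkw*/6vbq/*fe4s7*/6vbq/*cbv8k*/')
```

['', '6vbq', '6vbq', '']

Each match becomes a cut point; 4 segments remain.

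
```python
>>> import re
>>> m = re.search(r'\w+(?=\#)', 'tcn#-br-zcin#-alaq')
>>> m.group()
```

Because the assertion is zero-width, the text it checks is not consumed and won't appear in the result.
`re.search` tries every starting position until one works.
The match spans [0:3] → 'tcn'.

'tcn'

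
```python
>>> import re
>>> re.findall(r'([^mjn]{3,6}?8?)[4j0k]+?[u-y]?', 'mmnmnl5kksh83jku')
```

['l5k', 'sh83']

The pattern matches 3 to 6 of any character except [mjn] (lazy), then optionally a literal '8' (captured); then one or more of one of [4j0k] (lazy), then optionally a character in [u-y].
Matches: at [5:9] match 'l5kk', group 1 = 'l5k'; at [9:14] match 'sh83j', group 1 = 'sh83'.
`findall` collects group 1 from each match (2 total).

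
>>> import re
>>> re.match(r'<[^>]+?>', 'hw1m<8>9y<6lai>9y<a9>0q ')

None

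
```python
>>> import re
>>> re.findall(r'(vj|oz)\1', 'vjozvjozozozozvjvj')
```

A backreference is literal: `\1` must see the identical characters the first group matched.
Walking the string: at [6:10] match 'ozoz', group 1 = 'oz'; at [10:14] match 'ozoz', group 1 = 'oz'; at [14:18] match 'vjvj', group 1 = 'vj'.
`findall` collects group 1 from each match (3 total).

['oz', 'oz', 'vj']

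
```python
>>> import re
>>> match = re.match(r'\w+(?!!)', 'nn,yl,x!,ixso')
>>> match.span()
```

(0, 2)

Because the assertion is negative and zero-width, positions next to the forbidden text are skipped.
`re.match` won't scan ahead — the pattern has to work from the very first character.
The match spans [0:2] → 'nn'.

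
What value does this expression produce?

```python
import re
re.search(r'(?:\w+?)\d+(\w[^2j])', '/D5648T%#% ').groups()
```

('T%',)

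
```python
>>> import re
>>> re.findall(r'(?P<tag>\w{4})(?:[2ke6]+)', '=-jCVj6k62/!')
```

['jCVj']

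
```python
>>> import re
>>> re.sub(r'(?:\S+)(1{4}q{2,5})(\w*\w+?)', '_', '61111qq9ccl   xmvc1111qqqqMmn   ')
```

'_   _   '

Pattern: one or more of a non-whitespace character (non-capturing group); then exactly 4 of the literal '1', then 2 to 5 of the literal 'q' (captured); then zero or more of a word character, then one or more of a word character (lazy) (captured).
Matches: at [0:11] → '61111qq9ccl'; at [14:29] → 'xmvc1111qqqqMmn'.
Each match is replaced by '_'.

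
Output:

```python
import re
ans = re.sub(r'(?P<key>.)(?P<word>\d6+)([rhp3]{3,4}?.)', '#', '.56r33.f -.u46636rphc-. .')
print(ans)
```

#f -.u46#-. .

This matches any character (captured as 'key'); then a digit, then one or more of a literal '6' (captured as 'word'); then 3 to 4 of one of [rhp3] (lazy), then any character (captured).
Matches: at [0:7] → '.56r33.'; at [14:21] → '636rphc'.
Each match is replaced by '#'.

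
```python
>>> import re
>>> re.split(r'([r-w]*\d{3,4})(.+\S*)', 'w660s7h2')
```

['', 'w660', 's7h2', '']

The group in the pattern means `split` returns the separators' captures alongside the pieces.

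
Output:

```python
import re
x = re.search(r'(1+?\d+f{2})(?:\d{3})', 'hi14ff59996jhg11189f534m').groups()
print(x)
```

('14ff',)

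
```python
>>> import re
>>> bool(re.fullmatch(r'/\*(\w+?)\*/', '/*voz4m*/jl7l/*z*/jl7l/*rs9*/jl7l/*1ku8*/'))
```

For `fullmatch`, every character of the input must be accounted for by the pattern.
Here there's no way to consume every character, so the call returns None, and `bool(None)` is False.

False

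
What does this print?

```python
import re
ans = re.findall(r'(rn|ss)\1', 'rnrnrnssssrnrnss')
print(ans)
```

`\1` is not a pattern — it's the concrete string captured by group 1, re-applied verbatim.
Because there's exactly one group, `findall` drops the full match and keeps group 1 from each hit.

['rn', 'ss', 'rn']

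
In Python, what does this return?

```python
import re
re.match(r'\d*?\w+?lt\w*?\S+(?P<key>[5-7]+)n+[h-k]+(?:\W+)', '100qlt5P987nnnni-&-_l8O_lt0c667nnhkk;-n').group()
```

`re.match` won't scan ahead — the pattern has to work from the very first character.
The match spans [0:38] → '100qlt5P987nnnni-&-_l8O_lt0c667nnhkk;-'.

'100qlt5P987nnnni-&-_l8O_lt0c667nnhkk;-'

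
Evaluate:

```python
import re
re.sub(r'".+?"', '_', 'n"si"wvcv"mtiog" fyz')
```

'n_wvcv_ fyz'

Matches: at [1:5] → '"si"'; at [9:16] → '"mtiog"'.
Each match is replaced by '_'.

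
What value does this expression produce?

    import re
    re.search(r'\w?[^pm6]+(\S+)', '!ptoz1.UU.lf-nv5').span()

(0, 16)

The match spans [0:16] → '!ptoz1.UU.lf-nv5'.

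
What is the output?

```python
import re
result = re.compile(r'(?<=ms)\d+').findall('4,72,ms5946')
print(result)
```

['5946']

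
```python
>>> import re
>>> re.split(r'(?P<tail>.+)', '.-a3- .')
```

['', '.-a3- .', '']

Pattern: one or more of any character (captured as 'tail').
Matches to split on: at [0:7] → '.-a3- .'.
`re.split` interleaves the captured-group text with the surrounding fragments.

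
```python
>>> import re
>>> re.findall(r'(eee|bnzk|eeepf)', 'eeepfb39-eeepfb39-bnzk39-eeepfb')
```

['eee', 'eee', 'bnzk', 'eee']

Branches in `(...|...)` are attempted left-to-right; the first branch that allows the whole pattern to succeed is taken.
With a single group, `findall` returns only what that group captured — 4 items.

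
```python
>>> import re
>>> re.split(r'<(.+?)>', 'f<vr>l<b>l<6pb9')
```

With the lazy modifier that quantifier settles for the fewest repetitions that let the rest of the pattern succeed (the atoms after it are unaffected and can still be greedy).
Matches to split on: at [1:5] → '<vr>'; at [6:9] → '<b>'.
The group in the pattern means `split` returns the separators' captures alongside the pieces.

['f', 'vr', 'l', 'b', 'l<6pb9']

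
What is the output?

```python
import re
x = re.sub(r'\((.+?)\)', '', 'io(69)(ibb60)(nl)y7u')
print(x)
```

ioy7u

Matches: at [2:6] → '(69)'; at [6:13] → '(ibb60)'; at [13:17] → '(nl)'.
Each match is replaced by ''.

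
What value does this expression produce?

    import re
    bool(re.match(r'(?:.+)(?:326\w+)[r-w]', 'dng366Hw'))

False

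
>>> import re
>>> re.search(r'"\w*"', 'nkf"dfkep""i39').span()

The match spans [3:10] → '"dfkep"'.

(3, 10)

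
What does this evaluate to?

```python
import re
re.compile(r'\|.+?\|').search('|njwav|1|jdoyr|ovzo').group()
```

The match spans [0:7] → '|njwav|'.

'|njwav|'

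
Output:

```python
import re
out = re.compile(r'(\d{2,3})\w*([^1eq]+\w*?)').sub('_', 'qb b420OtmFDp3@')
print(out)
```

Pattern: 2 to 3 of a digit (captured); then zero or more of a word character; then one or more of any character except [1eq], then zero or more of a word character (lazy) (captured).
Matches: at [4:15] → '420OtmFDp3@'.
Every occurrence is swapped for '_'.

qb b_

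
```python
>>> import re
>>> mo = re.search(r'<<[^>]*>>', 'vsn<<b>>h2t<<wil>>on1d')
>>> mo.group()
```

Unlike `match`, `search` isn't anchored — it looks for the pattern anywhere in the string.
The match spans [3:8] → '<<b>>'.

'<<b>>'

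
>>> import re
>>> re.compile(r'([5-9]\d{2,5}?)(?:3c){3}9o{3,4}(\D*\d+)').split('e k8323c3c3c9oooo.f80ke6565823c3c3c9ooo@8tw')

Pattern: a character in [5-9], then 2 to 5 of a digit (lazy) (captured); then the literal '3c' repeated 3 times, then a literal '9', then 3 to 4 of the literal 'o'; then zero or more of a non-digit, then one or more of a digit (captured).
Matches to split on: at [3:21] → '8323c3c3c9oooo.f80'; at [23:41] → '6565823c3c3c9ooo@8'.
Because the pattern has a capturing group, `split` also inserts each captured text between the pieces.

['e k', '832', '.f80', 'ke', '656582', '@8', 'tw']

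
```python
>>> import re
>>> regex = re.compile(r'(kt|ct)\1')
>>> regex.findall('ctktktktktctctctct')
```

['kt', 'kt', 'ct', 'ct']

After group 1 captures some text, `\1` only succeeds where that same text appears again.
Walking the string: at [2:6] match 'ktkt', group 1 = 'kt'; at [6:10] match 'ktkt', group 1 = 'kt'; at [10:14] match 'ctct', group 1 = 'ct'; at [14:18] match 'ctct', group 1 = 'ct'.
With a single group, `findall` returns only what that group captured — 4 items.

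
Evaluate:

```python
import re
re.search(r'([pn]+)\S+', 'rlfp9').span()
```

(3, 5)

This matches one or more of one of [pn] (captured); then one or more of a non-whitespace character.
`re.search` scans for the first position where the pattern succeeds.
The match spans [3:5] → 'p9'.
Captured: group 1 = 'p'.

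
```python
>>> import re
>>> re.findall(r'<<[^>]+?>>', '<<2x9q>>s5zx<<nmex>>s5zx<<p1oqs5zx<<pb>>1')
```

['<<2x9q>>', '<<nmex>>', '<<p1oqs5zx<<pb>>']

Matches: at [0:8] → '<<2x9q>>'; at [12:20] → '<<nmex>>'; at [24:40] → '<<p1oqs5zx<<pb>>'.
`findall` yields the raw match text (3 of them) because the pattern has no groups.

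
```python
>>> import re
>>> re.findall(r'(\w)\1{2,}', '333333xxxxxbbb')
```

After group 1 captures some text, `\1` only succeeds where that same text appears again.
Scanning left to right: at [0:6] match '333333', group 1 = '3'; at [6:11] match 'xxxxx', group 1 = 'x'; at [11:14] match 'bbb', group 1 = 'b'.
`findall` collects group 1 from each match (3 total).

['3', 'x', 'b']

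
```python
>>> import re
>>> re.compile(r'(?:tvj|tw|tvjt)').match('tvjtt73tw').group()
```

'tvj'

`|` is ordered: at each position the engine commits to the first alternative that works.
`match` is anchored at position 0; if the pattern doesn't fit there, it returns None.
The match spans [0:3] → 'tvj'.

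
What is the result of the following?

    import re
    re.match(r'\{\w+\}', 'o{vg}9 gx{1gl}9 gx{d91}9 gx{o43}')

With `match`, the pattern is implicitly anchored at the beginning.
Here the pattern fails at index 0, so the call returns None.

None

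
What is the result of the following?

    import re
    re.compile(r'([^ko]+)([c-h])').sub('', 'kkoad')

`sub` substitutes '' at each match site.

'kko'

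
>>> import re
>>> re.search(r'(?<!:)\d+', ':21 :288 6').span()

(2, 3)

The negative lookahead/lookbehind blocks any match where the forbidden context is present.
The match spans [2:3] → '1'.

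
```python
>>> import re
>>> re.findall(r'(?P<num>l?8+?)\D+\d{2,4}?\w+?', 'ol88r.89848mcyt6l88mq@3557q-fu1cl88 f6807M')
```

A non-greedy quantifier consumes as few characters as it can — just enough that the remainder of the pattern still matches from where it stops; whatever follows it matches normally.
Because there's exactly one group, `findall` drops the full match and keeps group 1 from each hit.

['l88', 'l88', 'l88']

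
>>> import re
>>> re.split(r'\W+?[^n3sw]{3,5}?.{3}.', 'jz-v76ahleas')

The pattern matches one or more of a non-word character (lazy); then 3 to 5 of any character except [n3sw] (lazy), then exactly 3 of any character; then any character.
The `?` after the quantifier makes it lazy — it takes as little as possible before letting the rest of the pattern try.
Matches to split on: at [2:10] → '-v76ahle'.
Splitting on the pattern gives 2 pieces.

['jz', 'as']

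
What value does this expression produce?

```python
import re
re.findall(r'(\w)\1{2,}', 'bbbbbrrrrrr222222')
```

After group 1 captures some text, `\1` only succeeds where that same text appears again.
`findall` collects group 1 from each match (3 total).

['b', 'r', '2']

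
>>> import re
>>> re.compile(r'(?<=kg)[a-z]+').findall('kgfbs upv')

['fbs']

The positive lookaround only admits positions where the adjacent text matches; those characters stay outside the span.
Walking the string: at [2:5] → 'fbs'.
With no groups in the pattern, `findall` gives back each whole match — 1 here.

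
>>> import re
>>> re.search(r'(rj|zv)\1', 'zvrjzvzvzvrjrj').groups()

('zv',)

`\1` has to match the exact text group 1 already captured.
`re.search` tries every starting position until one works.
The match spans [4:8] → 'zvzv'.
Captured: group 1 = 'zv'.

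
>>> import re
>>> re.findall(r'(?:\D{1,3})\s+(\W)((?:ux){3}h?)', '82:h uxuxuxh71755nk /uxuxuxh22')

[('/', 'uxuxuxh')]

The pattern matches 1 to 3 of a non-digit (non-capturing group); then one or more of whitespace; then a non-word character (captured); then the literal 'ux' repeated 3 times, then optionally a literal 'h' (captured).
Walking the string: at [17:28] match 'nk /uxuxuxh', groups = ('/', 'uxuxuxh').
2 groups means the one result is a tuple of 2 captured strings — 1 here.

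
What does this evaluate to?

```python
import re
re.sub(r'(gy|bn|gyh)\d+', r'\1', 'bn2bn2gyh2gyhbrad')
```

'bnbngyhgyhbrad'

Each match is replaced using the text its own group 1 captured.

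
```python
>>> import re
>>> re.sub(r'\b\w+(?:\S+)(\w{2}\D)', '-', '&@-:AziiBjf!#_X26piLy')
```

This matches a word boundary (`\b`, zero-width); then one or more of a word character; then one or more of a non-whitespace character (non-capturing group); then exactly 2 of a word character, then a non-digit (captured).
Matches: at [4:21] → 'AziiBjf!#_X26piLy'.
Each match is replaced by '-'.

'&@-:-'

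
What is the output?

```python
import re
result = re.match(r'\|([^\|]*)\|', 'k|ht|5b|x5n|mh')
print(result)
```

`re.match` only tries the pattern at the start of the string.
Here the pattern fails at index 0, so the call returns None.

None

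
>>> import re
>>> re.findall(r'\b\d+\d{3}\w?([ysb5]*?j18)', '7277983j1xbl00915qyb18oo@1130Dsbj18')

['sbj18']

`findall` collects group 1 from the one match (1 total).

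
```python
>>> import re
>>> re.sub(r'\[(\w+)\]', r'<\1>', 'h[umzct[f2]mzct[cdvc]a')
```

Matches: at [7:11] → '[f2]'; at [15:21] → '[cdvc]'.
Each match is replaced using the text its own group 1 captured.

'h[umzct<f2>mzct<cdvc>a'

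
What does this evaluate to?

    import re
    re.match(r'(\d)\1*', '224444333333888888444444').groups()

A backreference is literal: `\1` must see the identical characters the first group matched.
`re.match` only tries the pattern at the start of the string.
The match spans [0:2] → '22'.
Captured: group 1 = '2'.

('2',)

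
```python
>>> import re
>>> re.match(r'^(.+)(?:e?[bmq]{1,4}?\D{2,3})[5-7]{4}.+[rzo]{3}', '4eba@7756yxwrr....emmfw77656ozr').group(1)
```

'4eba@7756yxwrr....em'

Pattern: anchored at the start of the string; then one or more of any character (captured); then optionally the literal 'e', then 1 to 4 of one of [bmq] (lazy), then 2 to 3 of a non-digit (non-capturing group); then exactly 4 of a character in [5-7], then one or more of any character, then exactly 3 of one of [rzo].
`re.match` only tries the pattern at the start of the string.
The match spans [0:31] → '4eba@7756yxwrr....emmfw77656ozr'.
Captured: group 1 = '4eba@7756yxwrr....em'.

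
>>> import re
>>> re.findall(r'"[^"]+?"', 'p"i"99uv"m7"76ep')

['"i"', '"m7"']

Since nothing is captured, `findall` lists the 2 matched substrings directly.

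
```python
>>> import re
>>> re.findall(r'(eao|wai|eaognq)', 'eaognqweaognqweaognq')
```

['eao', 'eao', 'eao']

`|` is ordered: at each position the engine commits to the first alternative that works.
Matches: at [0:3] match 'eao', group 1 = 'eao'; at [7:10] match 'eao', group 1 = 'eao'; at [14:17] match 'eao', group 1 = 'eao'.
With a single group, `findall` returns only what that group captured — 3 items.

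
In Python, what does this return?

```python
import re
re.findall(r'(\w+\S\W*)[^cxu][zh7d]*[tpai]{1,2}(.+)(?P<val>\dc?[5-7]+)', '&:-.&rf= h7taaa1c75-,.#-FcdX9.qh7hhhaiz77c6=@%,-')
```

[('rf= ', 'aa1c75-,.#-FcdX9.qh7hhhaiz7', '7c6')]

The pattern matches one or more of a word character, then a non-whitespace character, then zero or more of a non-word character (captured); then any character except [cxu], then zero or more of one of [zh7d], then 1 to 2 of one of [tpai]; then one or more of any character (captured); then a digit, then optionally the literal 'c', then one or more of a character in [5-7] (captured as 'val').
3 groups means the one result is a tuple of 3 captured strings — 1 here.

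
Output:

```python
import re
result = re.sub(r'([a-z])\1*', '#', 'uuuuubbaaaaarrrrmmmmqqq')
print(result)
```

######

`\1` has to match the exact text group 1 already captured.
`sub` substitutes '#' at each match site.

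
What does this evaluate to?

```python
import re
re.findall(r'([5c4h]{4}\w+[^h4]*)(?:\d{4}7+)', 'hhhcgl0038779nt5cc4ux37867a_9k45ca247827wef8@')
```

['hhhcgl0038779nt5cc4ux37867a_9k45ca2']

Pattern: exactly 4 of one of [5c4h], then one or more of a word character, then zero or more of any character except [h4] (captured); then exactly 4 of a digit, then one or more of a literal '7' (non-capturing group).
Scanning left to right: at [0:40] match 'hhhcgl0038779nt5cc4ux37867a_9k45ca247827', group 1 = 'hhhcgl0038779nt5cc4ux37867a_9k45ca2'.
`findall` collects group 1 from the one match (1 total).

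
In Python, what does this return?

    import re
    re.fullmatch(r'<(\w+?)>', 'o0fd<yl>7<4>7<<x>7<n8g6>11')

For `fullmatch`, every character of the input must be accounted for by the pattern.
Here the string isn't matched end-to-end, so the call returns None.

None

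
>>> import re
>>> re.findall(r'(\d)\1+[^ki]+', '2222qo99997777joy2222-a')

`\1` is not a pattern — it's the concrete string captured by group 1, re-applied verbatim.
Walking the string: at [0:23] match '2222qo99997777joy2222-a', group 1 = '2'.
Because there's exactly one group, `findall` drops the full match and keeps group 1 from the one hit.

['2']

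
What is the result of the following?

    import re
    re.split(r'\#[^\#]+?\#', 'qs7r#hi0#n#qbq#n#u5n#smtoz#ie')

Splitting on the pattern gives 4 pieces.

['qs7r', 'n', 'n', 'smtoz#ie']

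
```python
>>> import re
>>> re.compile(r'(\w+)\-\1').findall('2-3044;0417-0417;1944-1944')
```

['0417', '1944']

After group 1 captures some text, `\1` only succeeds where that same text appears again.
Because there's exactly one group, `findall` drops the full match and keeps group 1 from each hit.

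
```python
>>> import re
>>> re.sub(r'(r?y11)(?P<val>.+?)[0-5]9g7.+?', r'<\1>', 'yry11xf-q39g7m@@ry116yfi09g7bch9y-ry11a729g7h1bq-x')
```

'y<ry11>@@<ry11>ch9y-<ry11>1bq-x'

Each match is replaced using the text its own group 1 captured.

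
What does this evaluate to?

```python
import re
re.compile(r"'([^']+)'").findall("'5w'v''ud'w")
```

Walking the string: at [0:4] match "'5w'", group 1 = '5w'; at [6:10] match "'ud'", group 1 = 'ud'.
Because there's exactly one group, `findall` drops the full match and keeps group 1 from each hit.

['5w', 'ud']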